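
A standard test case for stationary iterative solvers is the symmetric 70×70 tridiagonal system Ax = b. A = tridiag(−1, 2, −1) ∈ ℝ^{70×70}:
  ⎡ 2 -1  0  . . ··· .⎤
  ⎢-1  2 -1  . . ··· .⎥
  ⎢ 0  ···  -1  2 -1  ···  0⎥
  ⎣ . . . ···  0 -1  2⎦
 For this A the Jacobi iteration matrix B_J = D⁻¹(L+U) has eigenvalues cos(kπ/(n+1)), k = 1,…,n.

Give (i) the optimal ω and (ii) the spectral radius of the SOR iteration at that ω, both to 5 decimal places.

spectrum of D⁻¹(L+U) = {cos(kπ/71) : 1≤k≤70}; ρ_J = cos(π/71) = 0.99902.
√(1 − cos²(π/71)) = sin(π/71) ≈ 0.044233.
[ω*] 2 ÷ (1 + 0.044233) = 2 ÷ 1.044233 = 1.91528.
ρ(B_{ω*}) = ω*−1 = 0.91528

ω* = 1.91528, ρ_SOR = 0.91528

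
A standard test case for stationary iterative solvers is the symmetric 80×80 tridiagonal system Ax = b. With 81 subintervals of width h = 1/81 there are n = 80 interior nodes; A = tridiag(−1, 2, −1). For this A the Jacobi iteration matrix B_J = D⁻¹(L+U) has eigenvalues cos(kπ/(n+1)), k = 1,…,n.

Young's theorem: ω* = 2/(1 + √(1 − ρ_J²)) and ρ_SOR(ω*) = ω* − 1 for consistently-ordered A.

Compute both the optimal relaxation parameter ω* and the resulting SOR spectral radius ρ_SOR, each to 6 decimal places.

ω* = 1.925344, ρ_SOR = 0.925344

[ρ_J] n=80: ρ(B_J) = cos(π/(n+1)) = cos(π/81) = 0.999248.
√(1−ρ_J²) = |sin(π/81)| = 0.0387754
Then 2/(1+√(1−ρ_J²)) = 2/(1+0.0387754); ω* = 2/1.0387754 = 1.925344.
At ω = 1.925344 every |λ(B_ω)| = ω−1, so ρ_SOR = 0.925344.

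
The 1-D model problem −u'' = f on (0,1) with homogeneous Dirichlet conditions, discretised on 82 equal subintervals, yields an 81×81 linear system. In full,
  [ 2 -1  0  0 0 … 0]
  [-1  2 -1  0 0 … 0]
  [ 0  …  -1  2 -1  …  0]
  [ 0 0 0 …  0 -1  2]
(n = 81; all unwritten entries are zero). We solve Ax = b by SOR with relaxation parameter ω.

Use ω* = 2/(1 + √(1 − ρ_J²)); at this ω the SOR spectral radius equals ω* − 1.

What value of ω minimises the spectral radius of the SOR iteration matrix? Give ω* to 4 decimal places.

With n=81, ρ(Jacobi) = cos(π/82) = 0.9993.
√(1−ρ_J²) simplifies to sin(π/82) = 0.03830.
[ω*] 2 ÷ (1 + 0.03830) = 2 ÷ 1.03830 = 1.9262.
At ω = 1.9262 every |λ(B_ω)| = ω−1, so ρ_SOR = 0.9262.

ω* = 1.9262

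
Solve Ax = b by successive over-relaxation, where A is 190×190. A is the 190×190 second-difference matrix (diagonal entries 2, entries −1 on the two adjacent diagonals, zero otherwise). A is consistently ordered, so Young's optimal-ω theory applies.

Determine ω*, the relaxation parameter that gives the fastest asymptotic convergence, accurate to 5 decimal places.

B_J for the 190×190 system has eigenvalues cos(kπ/191); ρ_J = cos(π/191) = 0.99986.
root = sin(π/191) = 0.016447  (since 1−cos² = sin²).
ω* = 2/(1+0.016447) = 1.96764
At ω = 1.96764 every |λ(B_ω)| = ω−1, so ρ_SOR = 0.96764.

ω* = 1.96764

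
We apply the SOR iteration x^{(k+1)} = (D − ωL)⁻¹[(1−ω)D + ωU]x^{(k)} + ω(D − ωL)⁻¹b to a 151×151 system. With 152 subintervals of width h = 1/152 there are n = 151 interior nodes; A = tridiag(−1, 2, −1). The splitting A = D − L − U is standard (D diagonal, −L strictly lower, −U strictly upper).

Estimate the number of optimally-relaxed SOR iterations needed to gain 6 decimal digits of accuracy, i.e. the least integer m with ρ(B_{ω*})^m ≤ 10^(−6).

m = 335

n=151: λ(B_J) = 1 − λ(A)/2 = cos(kπ/152); k=1 gives ρ_J = 0.9997864.
√(1−ρ_J²) simplifies to sin(π/152) = 0.0206669.
ω* = 2/(1 + 0.0206669) = 2/1.0206669 = 1.9595031.
Hence ρ(B_{ω*}) = 1.9595031 − 1 = 0.9595031.
ρ_SOR^m ≤ 10^(−6) ⇔ m ≥ 6·ln10/(−ln 0.9595031) = 13.8155/0.0413397 = 334.194; m = ⌈334.194⌉ = 335.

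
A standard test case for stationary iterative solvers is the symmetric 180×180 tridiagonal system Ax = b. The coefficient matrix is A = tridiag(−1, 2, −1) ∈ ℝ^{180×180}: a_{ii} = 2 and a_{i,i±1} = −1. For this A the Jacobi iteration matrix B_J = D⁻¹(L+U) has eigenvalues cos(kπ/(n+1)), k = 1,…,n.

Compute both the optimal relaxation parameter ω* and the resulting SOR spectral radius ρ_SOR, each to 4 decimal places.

B_J for the 180×180 system has eigenvalues cos(kπ/181); ρ_J = cos(π/181) = 0.9998.
root = sin(π/181) = 0.01736  (since 1−cos² = sin²).
ω* = 2/(1+0.01736) = 1.9659
ρ(B_{ω*}) = ω*−1 = 0.9659

ω* = 1.9659, ρ_SOR = 0.9659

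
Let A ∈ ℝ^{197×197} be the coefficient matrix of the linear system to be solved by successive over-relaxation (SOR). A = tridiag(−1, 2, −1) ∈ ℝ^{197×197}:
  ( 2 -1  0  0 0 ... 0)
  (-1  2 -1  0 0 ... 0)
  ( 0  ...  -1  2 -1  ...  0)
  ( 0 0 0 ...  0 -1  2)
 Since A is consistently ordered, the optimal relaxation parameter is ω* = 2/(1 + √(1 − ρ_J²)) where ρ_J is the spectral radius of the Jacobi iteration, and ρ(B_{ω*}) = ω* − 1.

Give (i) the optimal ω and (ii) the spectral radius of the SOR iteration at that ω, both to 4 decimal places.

[ρ_J] n=197: ρ(B_J) = cos(π/(n+1)) = cos(π/198) = 0.9999.
root = sin(π/198) = 0.01587  (since 1−cos² = sin²).
ω* = 2/(1 + 0.01587) = 2/1.01587 = 1.9688.
and ρ(B_{ω*}) = 1.9688 − 1 = 0.9688.

ω* = 1.9688, ρ_SOR = 0.9688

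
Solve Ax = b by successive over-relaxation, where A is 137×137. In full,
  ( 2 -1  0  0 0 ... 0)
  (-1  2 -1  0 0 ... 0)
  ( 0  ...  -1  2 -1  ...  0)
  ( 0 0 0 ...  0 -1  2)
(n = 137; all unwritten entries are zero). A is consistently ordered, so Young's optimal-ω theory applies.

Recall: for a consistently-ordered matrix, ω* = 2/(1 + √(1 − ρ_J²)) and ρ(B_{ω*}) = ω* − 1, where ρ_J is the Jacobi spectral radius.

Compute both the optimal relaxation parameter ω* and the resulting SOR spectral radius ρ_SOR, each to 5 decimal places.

ω* = 1.95549, ρ_SOR = 0.95549

n=137: λ(B_J) = 1 − λ(A)/2 = cos(kπ/138); k=1 gives ρ_J = 0.99974.
√(1−ρ_J²) simplifies to sin(π/138) = 0.022763.
ω* = 2/(1 + 0.022763) = 2/1.022763 = 1.95549.
ρ_SOR = ω* − 1 = 1.95549 − 1 = 0.95549.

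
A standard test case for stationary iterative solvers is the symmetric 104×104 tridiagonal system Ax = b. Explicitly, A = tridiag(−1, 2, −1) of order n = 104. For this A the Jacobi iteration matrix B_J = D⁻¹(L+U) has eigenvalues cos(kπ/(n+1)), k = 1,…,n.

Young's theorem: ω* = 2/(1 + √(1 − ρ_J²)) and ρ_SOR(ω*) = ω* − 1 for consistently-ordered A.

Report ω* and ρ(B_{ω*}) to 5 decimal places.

n=104: λ(B_J) = 1 − λ(A)/2 = cos(kπ/105); k=1 gives ρ_J = 0.99955.
√(1−ρ_J²) = |sin(π/105)| = 0.029915
ω* = 2 / (1 + 0.029915) = 2 / 1.029915 ≈ 1.94191.
ρ(B_{ω*}) = ω*−1 = 0.94191

ω* = 1.94191, ρ_SOR = 0.94191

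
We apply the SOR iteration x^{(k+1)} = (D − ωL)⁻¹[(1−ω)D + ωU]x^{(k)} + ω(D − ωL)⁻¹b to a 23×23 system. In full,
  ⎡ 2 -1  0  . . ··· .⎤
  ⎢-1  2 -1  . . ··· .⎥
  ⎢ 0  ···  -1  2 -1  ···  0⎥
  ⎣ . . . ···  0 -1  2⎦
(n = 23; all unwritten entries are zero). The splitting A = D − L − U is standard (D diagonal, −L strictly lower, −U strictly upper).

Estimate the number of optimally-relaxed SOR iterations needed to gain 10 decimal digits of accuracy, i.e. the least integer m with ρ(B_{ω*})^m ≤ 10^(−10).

[ρ_J] n=23: ρ(B_J) = cos(π/(n+1)) = cos(π/24) = 0.9914449.
√(1−ρ_J²) simplifies to sin(π/24) = 0.1305262.
[ω*] 2 ÷ (1 + 0.1305262) = 2 ÷ 1.1305262 = 1.7690877.
and ρ(B_{ω*}) = 1.7690877 − 1 = 0.7690877.
m ≥ 10·ln10 / (−ln 0.7690877) = 87.701; smallest integer m = 88.

m = 88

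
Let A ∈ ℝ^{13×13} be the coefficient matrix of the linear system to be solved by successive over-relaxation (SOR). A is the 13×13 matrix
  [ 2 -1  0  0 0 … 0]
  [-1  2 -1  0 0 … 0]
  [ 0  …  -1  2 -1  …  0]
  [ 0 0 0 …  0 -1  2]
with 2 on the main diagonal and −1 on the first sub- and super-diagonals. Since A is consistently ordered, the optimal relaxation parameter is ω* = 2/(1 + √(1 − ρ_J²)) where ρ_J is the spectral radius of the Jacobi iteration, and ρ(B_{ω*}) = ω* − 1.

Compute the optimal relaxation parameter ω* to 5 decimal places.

spectrum of D⁻¹(L+U) = {cos(kπ/14) : 1≤k≤13}; ρ_J = cos(π/14) = 0.97493.
root = sin(π/14) = 0.222521  (since 1−cos² = sin²).
ω* = 2 / (1 + 0.222521) = 2 / 1.222521 ≈ 1.63596.
ρ_SOR = ω* − 1 = 1.63596 − 1 = 0.63596.

ω* = 1.63596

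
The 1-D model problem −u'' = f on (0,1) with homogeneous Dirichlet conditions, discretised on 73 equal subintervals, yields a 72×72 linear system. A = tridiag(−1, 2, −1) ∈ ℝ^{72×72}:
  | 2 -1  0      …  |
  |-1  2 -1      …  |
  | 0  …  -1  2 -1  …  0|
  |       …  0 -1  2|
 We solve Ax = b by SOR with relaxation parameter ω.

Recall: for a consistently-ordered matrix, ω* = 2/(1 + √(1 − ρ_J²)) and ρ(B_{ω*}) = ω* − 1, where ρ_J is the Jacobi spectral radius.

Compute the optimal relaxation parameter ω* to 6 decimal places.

spectrum of D⁻¹(L+U) = {cos(kπ/73) : 1≤k≤72}; ρ_J = cos(π/73) = 0.999074.
root = sin(π/73) = 0.0430222  (since 1−cos² = sin²).
ω* = 2 / (1 + 0.0430222) = 2 / 1.0430222 ≈ 1.917505.
and ρ(B_{ω*}) = 1.917505 − 1 = 0.917505.

ω* = 1.917505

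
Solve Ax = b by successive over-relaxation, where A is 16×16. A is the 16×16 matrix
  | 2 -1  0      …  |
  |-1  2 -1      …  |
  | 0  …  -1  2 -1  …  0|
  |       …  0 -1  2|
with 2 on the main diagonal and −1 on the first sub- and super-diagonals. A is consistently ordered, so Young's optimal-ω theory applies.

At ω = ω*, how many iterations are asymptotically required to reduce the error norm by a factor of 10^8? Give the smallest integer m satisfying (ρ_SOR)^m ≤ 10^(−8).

ρ_J = max_k |cos(kπ/17)| = cos(π/17) = 0.9829731
√(1−ρ_J²) simplifies to sin(π/17) = 0.1837495.
Then 2/(1+√(1−ρ_J²)) = 2/(1+0.1837495); ω* = 2/1.1837495 = 1.6895466.
At ω = 1.6895466 every |λ(B_ω)| = ω−1, so ρ_SOR = 0.6895466.
m ≥ 8·ln10 / (−ln 0.6895466) = 49.555; smallest integer m = 50.

m = 50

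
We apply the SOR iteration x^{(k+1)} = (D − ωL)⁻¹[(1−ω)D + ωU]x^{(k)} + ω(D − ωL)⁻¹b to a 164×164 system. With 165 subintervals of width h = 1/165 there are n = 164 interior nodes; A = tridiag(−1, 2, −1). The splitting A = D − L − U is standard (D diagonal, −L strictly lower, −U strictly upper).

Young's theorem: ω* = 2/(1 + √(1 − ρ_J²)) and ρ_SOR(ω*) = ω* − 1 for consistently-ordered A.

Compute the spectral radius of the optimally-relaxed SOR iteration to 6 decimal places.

n=164: λ(B_J) = 1 − λ(A)/2 = cos(kπ/165); k=1 gives ρ_J = 0.999819.
√(1 − cos²(π/165)) = sin(π/165) ≈ 0.0190388.
So ω* = 2/1.0190388 = 1.962634 (Young).
[ρ_SOR] ω* − 1 = 0.962634.

ρ_SOR = 0.962634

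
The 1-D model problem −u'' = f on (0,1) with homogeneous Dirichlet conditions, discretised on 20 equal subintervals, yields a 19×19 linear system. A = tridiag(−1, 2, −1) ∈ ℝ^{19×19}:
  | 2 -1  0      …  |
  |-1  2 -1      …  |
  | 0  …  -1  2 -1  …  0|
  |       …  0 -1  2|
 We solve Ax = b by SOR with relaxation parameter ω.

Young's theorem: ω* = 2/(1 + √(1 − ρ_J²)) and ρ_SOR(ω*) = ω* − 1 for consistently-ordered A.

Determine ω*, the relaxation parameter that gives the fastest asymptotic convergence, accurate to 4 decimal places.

ρ_J = max_k |cos(kπ/20)| = cos(π/20) = 0.9877
√(1−ρ_J²) simplifies to sin(π/20) = 0.15643.
[ω*] 2 ÷ (1 + 0.15643) = 2 ÷ 1.15643 = 1.7295.
[ρ_SOR] ω* − 1 = 0.7295.

ω* = 1.7295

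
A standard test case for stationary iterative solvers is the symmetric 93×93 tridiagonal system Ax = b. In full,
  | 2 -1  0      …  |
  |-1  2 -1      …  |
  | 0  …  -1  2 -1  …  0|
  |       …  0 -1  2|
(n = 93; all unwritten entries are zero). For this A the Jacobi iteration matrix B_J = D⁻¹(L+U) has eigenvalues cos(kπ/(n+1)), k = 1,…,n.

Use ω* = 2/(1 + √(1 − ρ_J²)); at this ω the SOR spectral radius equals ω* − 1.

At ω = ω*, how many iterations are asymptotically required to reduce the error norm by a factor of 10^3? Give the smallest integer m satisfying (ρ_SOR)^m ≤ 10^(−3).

m = 104

[ρ_J] n=93: ρ(B_J) = cos(π/(n+1)) = cos(π/94) = 0.9994416.
1 − cos²(π/94) = sin²(π/94) ⇒ √(1−ρ_J²) = sin(π/94) = 0.0334150.
Young: ω* = 2/(1+√(1−ρ_J²)) = 2/(1+0.0334150) = 2/1.0334150 = 1.9353309.
At ω = 1.9353309 every |λ(B_ω)| = ω−1, so ρ_SOR = 0.9353309.
(0.9353309)^m ≤ 10^{−3}  ⇒  m·ln(0.9353309) ≤ −3·ln10  ⇒  m ≥ 103.325  ⇒  m = 104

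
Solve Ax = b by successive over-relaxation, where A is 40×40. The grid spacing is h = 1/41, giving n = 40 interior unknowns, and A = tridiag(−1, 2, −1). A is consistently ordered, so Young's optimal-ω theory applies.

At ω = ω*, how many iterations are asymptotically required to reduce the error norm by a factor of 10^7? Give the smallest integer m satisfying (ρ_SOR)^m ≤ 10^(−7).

m = 106

n=40: λ(B_J) = 1 − λ(A)/2 = cos(kπ/41); k=1 gives ρ_J = 0.9970658.
√(1−ρ_J²) = |sin(π/41)| = 0.0765493
ω* = 2/(1+0.0765493) = 1.8577877
and ρ(B_{ω*}) = 1.8577877 − 1 = 0.8577877.
m ≥ 7·ln10 / (−ln 0.8577877) = 105.073; smallest integer m = 106.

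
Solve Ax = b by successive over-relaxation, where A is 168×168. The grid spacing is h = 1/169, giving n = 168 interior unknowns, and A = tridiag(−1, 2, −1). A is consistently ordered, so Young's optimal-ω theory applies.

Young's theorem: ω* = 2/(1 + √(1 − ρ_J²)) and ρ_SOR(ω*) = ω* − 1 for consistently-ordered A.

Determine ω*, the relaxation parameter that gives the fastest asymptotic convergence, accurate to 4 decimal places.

ω* = 1.9635

n=168: λ(B_J) = 1 − λ(A)/2 = cos(kπ/169); k=1 gives ρ_J = 0.9998.
√(1−ρ_J²) = |sin(π/169)| = 0.01859
ω* = 2/(1 + 0.01859) = 2/1.01859 = 1.9635.
[ρ_SOR] ω* − 1 = 0.9635.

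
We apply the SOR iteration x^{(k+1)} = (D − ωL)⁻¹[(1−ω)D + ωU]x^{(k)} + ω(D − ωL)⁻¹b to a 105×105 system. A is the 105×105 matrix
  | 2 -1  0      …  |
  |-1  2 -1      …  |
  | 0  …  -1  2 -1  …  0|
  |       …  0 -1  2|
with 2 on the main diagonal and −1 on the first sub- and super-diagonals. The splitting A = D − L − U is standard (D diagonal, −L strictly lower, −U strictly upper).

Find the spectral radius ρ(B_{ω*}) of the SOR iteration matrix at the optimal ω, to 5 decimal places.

ρ_SOR = 0.94244

spectrum of D⁻¹(L+U) = {cos(kπ/106) : 1≤k≤105}; ρ_J = cos(π/106) = 0.99956.
√(1−ρ_J²) = |sin(π/106)| = 0.029633
Then 2/(1+√(1−ρ_J²)) = 2/(1+0.029633); ω* = 2/1.029633 = 1.94244.
ρ_SOR = ω* − 1 = 1.94244 − 1 = 0.94244.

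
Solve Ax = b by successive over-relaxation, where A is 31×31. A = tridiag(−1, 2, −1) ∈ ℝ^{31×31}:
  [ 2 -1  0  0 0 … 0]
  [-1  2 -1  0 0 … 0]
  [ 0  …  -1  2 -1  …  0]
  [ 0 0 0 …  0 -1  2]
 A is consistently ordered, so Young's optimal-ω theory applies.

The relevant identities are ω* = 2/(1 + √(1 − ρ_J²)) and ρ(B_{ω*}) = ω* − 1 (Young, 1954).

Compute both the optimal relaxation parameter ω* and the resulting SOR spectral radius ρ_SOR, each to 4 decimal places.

ω* = 1.8215, ρ_SOR = 0.8215

B_J for the 31×31 system has eigenvalues cos(kπ/32); ρ_J = cos(π/32) = 0.9952.
√(1−ρ_J²) = |sin(π/32)| = 0.09802
[ω*] 2 ÷ (1 + 0.09802) = 2 ÷ 1.09802 = 1.8215.
Hence ρ(B_{ω*}) = 1.8215 − 1 = 0.8215.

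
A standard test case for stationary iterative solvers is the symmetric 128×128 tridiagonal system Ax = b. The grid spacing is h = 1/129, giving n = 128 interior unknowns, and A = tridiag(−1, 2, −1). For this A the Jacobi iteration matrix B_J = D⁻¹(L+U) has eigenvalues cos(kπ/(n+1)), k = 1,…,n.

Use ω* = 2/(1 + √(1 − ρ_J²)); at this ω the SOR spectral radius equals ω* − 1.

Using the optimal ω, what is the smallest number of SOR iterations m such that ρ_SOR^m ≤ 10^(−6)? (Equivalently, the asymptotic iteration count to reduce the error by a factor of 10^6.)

½·tridiag(1,0,1) at n=128: λ_k = cos(kπ/129); max |λ| at k=1 ⇒ ρ_J = cos(π/129) ≈ 0.9997035.
root = sin(π/129) = 0.0243510  (since 1−cos² = sin²).
ω* = 2/(1+0.0243510) = 1.9524558
Hence ρ(B_{ω*}) = 1.9524558 − 1 = 0.9524558.
Need (0.9524558)^m ≤ 10^(−6): m ≥ 6·ln10/|ln 0.9524558| = 13.8155/0.0487116 = 283.618 ⇒ m = 284.

m = 284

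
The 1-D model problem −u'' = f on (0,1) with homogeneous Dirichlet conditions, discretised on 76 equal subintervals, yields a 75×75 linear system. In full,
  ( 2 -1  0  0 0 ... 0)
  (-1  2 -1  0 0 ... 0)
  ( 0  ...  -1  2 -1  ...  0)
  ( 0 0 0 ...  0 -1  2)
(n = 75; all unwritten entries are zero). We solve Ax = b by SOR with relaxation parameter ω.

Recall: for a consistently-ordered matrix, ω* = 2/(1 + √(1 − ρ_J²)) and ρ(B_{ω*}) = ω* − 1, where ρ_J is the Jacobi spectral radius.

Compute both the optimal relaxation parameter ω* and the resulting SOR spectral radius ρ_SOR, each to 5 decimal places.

ω* = 1.92063, ρ_SOR = 0.92063

spectrum of D⁻¹(L+U) = {cos(kπ/76) : 1≤k≤75}; ρ_J = cos(π/76) = 0.99915.
root = sin(π/76) = 0.041325  (since 1−cos² = sin²).
Then 2/(1+√(1−ρ_J²)) = 2/(1+0.041325); ω* = 2/1.041325 = 1.92063.
ρ_SOR = ω* − 1 = 1.92063 − 1 = 0.92063.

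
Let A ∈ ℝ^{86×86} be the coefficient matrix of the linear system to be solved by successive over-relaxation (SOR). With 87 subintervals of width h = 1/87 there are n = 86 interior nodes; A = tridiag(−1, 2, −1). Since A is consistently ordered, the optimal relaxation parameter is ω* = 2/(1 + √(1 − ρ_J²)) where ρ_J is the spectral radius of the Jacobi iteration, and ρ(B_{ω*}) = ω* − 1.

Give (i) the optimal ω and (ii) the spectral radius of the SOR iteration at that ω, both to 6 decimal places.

ω* = 1.930311, ρ_SOR = 0.930311

With n=86, ρ(Jacobi) = cos(π/87) = 0.999348.
√(1 − cos²(π/87)) = sin(π/87) ≈ 0.0361024.
ω* = 2/(1+0.0361024) = 1.930311
Hence ρ(B_{ω*}) = 1.930311 − 1 = 0.930311.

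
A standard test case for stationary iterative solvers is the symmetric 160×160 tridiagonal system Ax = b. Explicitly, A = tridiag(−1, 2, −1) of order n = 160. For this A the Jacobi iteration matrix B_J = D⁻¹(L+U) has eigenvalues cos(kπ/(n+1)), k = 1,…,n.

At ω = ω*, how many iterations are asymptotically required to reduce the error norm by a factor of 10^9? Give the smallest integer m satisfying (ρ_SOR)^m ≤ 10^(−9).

m = 531

[ρ_J] n=160: ρ(B_J) = cos(π/(n+1)) = cos(π/161) = 0.9998096.
√(1−ρ_J²) = |sin(π/161)| = 0.0195118
ω* = 2 / (1 + 0.0195118) = 2 / 1.0195118 ≈ 1.9617232.
ρ(B_{ω*}) = ω*−1 = 0.9617232
Need (0.9617232)^m ≤ 10^(−9): m ≥ 9·ln10/|ln 0.9617232| = 20.7233/0.0390286 = 530.977 ⇒ m = 531.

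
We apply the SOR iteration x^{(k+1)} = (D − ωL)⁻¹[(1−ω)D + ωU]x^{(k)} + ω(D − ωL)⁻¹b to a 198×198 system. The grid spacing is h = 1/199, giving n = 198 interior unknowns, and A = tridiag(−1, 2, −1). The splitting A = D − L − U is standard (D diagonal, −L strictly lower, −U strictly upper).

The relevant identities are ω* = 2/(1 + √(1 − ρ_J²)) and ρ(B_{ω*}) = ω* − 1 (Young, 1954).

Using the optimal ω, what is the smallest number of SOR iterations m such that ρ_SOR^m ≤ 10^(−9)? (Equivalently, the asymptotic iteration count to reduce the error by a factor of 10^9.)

m = 657

B_J for the 198×198 system has eigenvalues cos(kπ/199); ρ_J = cos(π/199) = 0.9998754.
root = sin(π/199) = 0.0157862  (since 1−cos² = sin²).
ω* = 2 / (1 + 0.0157862) = 2 / 1.0157862 ≈ 1.9689183.
Hence ρ(B_{ω*}) = 1.9689183 − 1 = 0.9689183.
Need (0.9689183)^m ≤ 10^(−9): m ≥ 9·ln10/|ln 0.9689183| = 20.7233/0.031575 = 656.320 ⇒ m = 657.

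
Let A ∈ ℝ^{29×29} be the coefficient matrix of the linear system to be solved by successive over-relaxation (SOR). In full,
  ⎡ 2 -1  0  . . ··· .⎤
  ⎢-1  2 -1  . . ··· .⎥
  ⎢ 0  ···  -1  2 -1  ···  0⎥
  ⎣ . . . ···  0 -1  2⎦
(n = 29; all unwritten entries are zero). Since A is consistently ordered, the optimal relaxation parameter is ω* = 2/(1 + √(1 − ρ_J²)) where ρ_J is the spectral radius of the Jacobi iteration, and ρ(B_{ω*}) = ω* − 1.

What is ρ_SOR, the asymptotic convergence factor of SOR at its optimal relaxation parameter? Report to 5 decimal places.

ρ_SOR = 0.81073

[ρ_J] n=29: ρ(B_J) = cos(π/(n+1)) = cos(π/30) = 0.99452.
√(1−ρ_J²) simplifies to sin(π/30) = 0.104528.
Young: ω* = 2/(1+√(1−ρ_J²)) = 2/(1+0.104528) = 2/1.104528 = 1.81073.
[ρ_SOR] ω* − 1 = 0.81073.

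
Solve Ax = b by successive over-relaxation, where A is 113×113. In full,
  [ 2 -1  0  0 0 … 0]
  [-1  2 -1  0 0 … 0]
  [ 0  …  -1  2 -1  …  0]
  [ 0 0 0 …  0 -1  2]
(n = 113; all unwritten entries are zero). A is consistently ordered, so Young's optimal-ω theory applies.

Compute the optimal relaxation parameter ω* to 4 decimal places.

spectrum of D⁻¹(L+U) = {cos(kπ/114) : 1≤k≤113}; ρ_J = cos(π/114) = 0.9996.
√(1−ρ_J²) simplifies to sin(π/114) = 0.02755.
Then 2/(1+√(1−ρ_J²)) = 2/(1+0.02755); ω* = 2/1.02755 = 1.9464.
ρ_SOR = ω* − 1 = 1.9464 − 1 = 0.9464.

ω* = 1.9464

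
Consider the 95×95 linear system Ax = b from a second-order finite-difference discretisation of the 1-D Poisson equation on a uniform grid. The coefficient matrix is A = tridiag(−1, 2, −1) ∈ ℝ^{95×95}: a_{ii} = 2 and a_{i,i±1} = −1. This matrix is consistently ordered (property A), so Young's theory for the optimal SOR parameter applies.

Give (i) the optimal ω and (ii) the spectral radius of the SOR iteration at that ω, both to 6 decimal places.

ω* = 1.936635, ρ_SOR = 0.936635

[ρ_J] n=95: ρ(B_J) = cos(π/(n+1)) = cos(π/96) = 0.999465.
√(1 − cos²(π/96)) = sin(π/96) ≈ 0.0327191.
ω* = 2 / (1 + 0.0327191) = 2 / 1.0327191 ≈ 1.936635.
At ω = 1.936635 every |λ(B_ω)| = ω−1, so ρ_SOR = 0.936635.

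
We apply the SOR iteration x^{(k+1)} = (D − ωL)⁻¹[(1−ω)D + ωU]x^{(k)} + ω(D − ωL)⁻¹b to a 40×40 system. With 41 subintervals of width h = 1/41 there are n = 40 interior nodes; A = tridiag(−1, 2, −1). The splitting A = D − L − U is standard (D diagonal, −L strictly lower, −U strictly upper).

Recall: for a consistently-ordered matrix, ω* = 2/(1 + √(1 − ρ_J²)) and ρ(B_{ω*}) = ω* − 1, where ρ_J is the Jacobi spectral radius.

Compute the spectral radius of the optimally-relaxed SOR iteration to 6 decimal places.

ρ_SOR = 0.857788

n=40: λ(B_J) = 1 − λ(A)/2 = cos(kπ/41); k=1 gives ρ_J = 0.997066.
1 − cos²(π/41) = sin²(π/41) ⇒ √(1−ρ_J²) = sin(π/41) = 0.0765493.
Young: ω* = 2/(1+√(1−ρ_J²)) = 2/(1+0.0765493) = 2/1.0765493 = 1.857788.
ρ(B_{ω*}) = ω*−1 = 0.857788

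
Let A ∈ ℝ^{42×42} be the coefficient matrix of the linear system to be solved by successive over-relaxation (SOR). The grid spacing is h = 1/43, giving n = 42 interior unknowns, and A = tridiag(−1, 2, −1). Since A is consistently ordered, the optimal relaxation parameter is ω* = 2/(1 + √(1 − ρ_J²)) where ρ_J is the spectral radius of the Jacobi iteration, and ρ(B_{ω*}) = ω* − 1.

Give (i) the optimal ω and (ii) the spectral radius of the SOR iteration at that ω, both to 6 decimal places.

ω* = 1.863941, ρ_SOR = 0.863941

B_J for the 42×42 system has eigenvalues cos(kπ/43); ρ_J = cos(π/43) = 0.997332.
√(1−ρ_J²) simplifies to sin(π/43) = 0.0729953.
ω* = 2/(1 + 0.0729953) = 2/1.0729953 = 1.863941.
ρ_SOR = ω* − 1 = 1.863941 − 1 = 0.863941.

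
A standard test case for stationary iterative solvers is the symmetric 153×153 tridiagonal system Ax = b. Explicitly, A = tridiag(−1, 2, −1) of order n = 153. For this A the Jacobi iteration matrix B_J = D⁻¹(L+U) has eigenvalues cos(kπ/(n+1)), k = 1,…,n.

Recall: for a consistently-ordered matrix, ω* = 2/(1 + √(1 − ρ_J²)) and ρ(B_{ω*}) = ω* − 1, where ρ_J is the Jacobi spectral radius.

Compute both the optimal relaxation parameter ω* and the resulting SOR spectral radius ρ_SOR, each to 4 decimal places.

B_J for the 153×153 system has eigenvalues cos(kπ/154); ρ_J = cos(π/154) = 0.9998.
1 − cos²(π/154) = sin²(π/154) ⇒ √(1−ρ_J²) = sin(π/154) = 0.02040.
ω* = 2/(1+0.02040) = 1.9600
Hence ρ(B_{ω*}) = 1.9600 − 1 = 0.9600.

ω* = 1.9600, ρ_SOR = 0.9600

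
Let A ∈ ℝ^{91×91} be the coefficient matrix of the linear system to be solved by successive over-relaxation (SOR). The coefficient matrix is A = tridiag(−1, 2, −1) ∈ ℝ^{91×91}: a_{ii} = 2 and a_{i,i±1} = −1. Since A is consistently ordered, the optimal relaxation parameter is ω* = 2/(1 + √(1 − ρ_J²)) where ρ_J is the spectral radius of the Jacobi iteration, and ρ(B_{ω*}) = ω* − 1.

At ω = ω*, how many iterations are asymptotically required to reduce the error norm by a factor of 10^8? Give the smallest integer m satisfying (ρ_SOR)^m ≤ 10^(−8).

m = 270

n=91: λ(B_J) = 1 − λ(A)/2 = cos(kπ/92); k=1 gives ρ_J = 0.9994170.
√(1−ρ_J²) = |sin(π/92)| = 0.0341411
ω* = 2/(1 + 0.0341411) = 2/1.0341411 = 1.9339721.
Hence ρ(B_{ω*}) = 1.9339721 − 1 = 0.9339721.
Need (0.9339721)^m ≤ 10^(−8): m ≥ 8·ln10/|ln 0.9339721| = 18.4207/0.0683087 = 269.668 ⇒ m = 270.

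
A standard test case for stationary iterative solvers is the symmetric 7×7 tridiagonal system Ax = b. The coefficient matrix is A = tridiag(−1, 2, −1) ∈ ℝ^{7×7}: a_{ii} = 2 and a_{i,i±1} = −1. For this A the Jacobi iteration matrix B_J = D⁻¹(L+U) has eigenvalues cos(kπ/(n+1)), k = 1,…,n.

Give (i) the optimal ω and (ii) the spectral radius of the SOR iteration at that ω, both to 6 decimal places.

ρ_J = max_k |cos(kπ/8)| = cos(π/8) = 0.923880
1 − cos²(π/8) = sin²(π/8) ⇒ √(1−ρ_J²) = sin(π/8) = 0.3826834.
ω* = 2/(1+0.3826834) = 1.446463
and ρ(B_{ω*}) = 1.446463 − 1 = 0.446463.

ω* = 1.446463, ρ_SOR = 0.446463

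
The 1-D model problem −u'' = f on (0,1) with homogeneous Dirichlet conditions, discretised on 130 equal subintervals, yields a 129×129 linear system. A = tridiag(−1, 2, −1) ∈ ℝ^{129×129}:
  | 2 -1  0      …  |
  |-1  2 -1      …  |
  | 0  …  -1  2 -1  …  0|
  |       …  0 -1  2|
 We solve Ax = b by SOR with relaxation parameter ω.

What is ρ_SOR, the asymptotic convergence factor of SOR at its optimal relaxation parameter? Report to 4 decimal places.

ρ_SOR = 0.9528

n=129: λ(B_J) = 1 − λ(A)/2 = cos(kπ/130); k=1 gives ρ_J = 0.9997.
1 − cos²(π/130) = sin²(π/130) ⇒ √(1−ρ_J²) = sin(π/130) = 0.02416.
Young: ω* = 2/(1+√(1−ρ_J²)) = 2/(1+0.02416) = 2/1.02416 = 1.9528.
ρ_SOR = ω* − 1 ≈ 0.9528.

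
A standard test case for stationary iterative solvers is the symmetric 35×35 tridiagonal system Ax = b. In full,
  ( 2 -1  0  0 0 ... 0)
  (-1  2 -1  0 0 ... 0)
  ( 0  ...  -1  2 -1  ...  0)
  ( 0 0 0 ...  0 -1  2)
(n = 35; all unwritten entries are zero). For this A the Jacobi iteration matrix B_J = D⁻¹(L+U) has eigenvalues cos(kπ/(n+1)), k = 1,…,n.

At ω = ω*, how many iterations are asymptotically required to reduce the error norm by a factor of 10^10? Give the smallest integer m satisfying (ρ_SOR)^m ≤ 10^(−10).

m = 132

spectrum of D⁻¹(L+U) = {cos(kπ/36) : 1≤k≤35}; ρ_J = cos(π/36) = 0.9961947.
√(1 − cos²(π/36)) = sin(π/36) ≈ 0.0871557.
Young: ω* = 2/(1+√(1−ρ_J²)) = 2/(1+0.0871557) = 2/1.0871557 = 1.8396629.
ρ(B_{ω*}) = ω*−1 = 0.8396629
Need (0.8396629)^m ≤ 10^(−10): m ≥ 10·ln10/|ln 0.8396629| = 23.0259/0.174755 = 131.761 ⇒ m = 132.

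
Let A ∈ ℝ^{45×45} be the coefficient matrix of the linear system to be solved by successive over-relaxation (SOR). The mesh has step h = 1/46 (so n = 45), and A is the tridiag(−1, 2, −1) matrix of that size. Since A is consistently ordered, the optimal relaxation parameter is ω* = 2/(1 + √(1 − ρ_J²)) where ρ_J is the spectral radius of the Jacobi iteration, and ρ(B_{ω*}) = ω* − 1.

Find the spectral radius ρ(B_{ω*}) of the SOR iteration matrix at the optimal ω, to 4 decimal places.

ρ_SOR = 0.8722

spectrum of D⁻¹(L+U) = {cos(kπ/46) : 1≤k≤45}; ρ_J = cos(π/46) = 0.9977.
root = sin(π/46) = 0.06824  (since 1−cos² = sin²).
So ω* = 2/1.06824 = 1.8722 (Young).
At ω = 1.8722 every |λ(B_ω)| = ω−1, so ρ_SOR = 0.8722.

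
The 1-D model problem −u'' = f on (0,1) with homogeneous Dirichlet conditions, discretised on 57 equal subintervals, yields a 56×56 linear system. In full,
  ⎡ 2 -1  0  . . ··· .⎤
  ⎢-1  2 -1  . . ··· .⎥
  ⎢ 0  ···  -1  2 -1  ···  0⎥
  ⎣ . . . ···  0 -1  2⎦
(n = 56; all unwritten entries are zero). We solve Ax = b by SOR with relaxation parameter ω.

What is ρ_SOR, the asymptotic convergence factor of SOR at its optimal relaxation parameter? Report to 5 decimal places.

ρ_SOR = 0.89558

spectrum of D⁻¹(L+U) = {cos(kπ/57) : 1≤k≤56}; ρ_J = cos(π/57) = 0.99848.
√(1−ρ_J²) = |sin(π/57)| = 0.055088
[ω*] 2 ÷ (1 + 0.055088) = 2 ÷ 1.055088 = 1.89558.
ρ_SOR = ω* − 1 = 1.89558 − 1 = 0.89558.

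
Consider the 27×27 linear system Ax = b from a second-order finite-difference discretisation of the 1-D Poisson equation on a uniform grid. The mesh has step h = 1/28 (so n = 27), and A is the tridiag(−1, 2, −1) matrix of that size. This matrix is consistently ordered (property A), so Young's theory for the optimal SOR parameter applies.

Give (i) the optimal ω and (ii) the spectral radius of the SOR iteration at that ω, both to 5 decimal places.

B_J for the 27×27 system has eigenvalues cos(kπ/28); ρ_J = cos(π/28) = 0.99371.
√(1 − cos²(π/28)) = sin(π/28) ≈ 0.111964.
ω* = 2 / (1 + 0.111964) = 2 / 1.111964 ≈ 1.79862.
[ρ_SOR] ω* − 1 = 0.79862.

ω* = 1.79862, ρ_SOR = 0.79862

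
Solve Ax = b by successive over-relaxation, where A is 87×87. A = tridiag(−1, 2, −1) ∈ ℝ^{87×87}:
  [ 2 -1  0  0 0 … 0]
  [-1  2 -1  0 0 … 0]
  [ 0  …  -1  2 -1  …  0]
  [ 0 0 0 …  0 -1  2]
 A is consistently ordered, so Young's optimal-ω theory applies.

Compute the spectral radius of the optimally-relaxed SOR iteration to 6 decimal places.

ρ_SOR = 0.931075

B_J for the 87×87 system has eigenvalues cos(kπ/88); ρ_J = cos(π/88) = 0.999363.
√(1−ρ_J²) simplifies to sin(π/88) = 0.0356923.
ω* = 2/(1+0.0356923) = 1.931075
Hence ρ(B_{ω*}) = 1.931075 − 1 = 0.931075.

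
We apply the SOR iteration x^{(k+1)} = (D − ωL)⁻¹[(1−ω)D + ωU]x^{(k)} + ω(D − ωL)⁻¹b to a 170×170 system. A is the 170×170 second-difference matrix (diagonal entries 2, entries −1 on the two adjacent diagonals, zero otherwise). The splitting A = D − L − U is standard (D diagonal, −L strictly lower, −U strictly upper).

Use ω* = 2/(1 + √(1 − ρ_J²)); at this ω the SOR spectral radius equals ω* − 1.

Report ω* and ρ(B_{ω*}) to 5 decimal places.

spectrum of D⁻¹(L+U) = {cos(kπ/171) : 1≤k≤170}; ρ_J = cos(π/171) = 0.99983.
1 − cos²(π/171) = sin²(π/171) ⇒ √(1−ρ_J²) = sin(π/171) = 0.018371.
Then 2/(1+√(1−ρ_J²)) = 2/(1+0.018371); ω* = 2/1.018371 = 1.96392.
At ω = 1.96392 every |λ(B_ω)| = ω−1, so ρ_SOR = 0.96392.

ω* = 1.96392, ρ_SOR = 0.96392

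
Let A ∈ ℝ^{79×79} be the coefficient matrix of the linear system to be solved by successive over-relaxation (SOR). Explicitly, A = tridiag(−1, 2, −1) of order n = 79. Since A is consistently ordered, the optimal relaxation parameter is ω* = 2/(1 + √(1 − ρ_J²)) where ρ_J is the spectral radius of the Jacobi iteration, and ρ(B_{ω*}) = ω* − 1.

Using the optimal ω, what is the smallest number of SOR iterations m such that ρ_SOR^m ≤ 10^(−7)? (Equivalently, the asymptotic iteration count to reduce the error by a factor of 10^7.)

½·tridiag(1,0,1) at n=79: λ_k = cos(kπ/80); max |λ| at k=1 ⇒ ρ_J = cos(π/80) ≈ 0.9992290.
√(1−ρ_J²) simplifies to sin(π/80) = 0.0392598.
[ω*] 2 ÷ (1 + 0.0392598) = 2 ÷ 1.0392598 = 1.9244466.
ρ(B_{ω*}) = ω*−1 = 0.9244466
m ≥ 7·ln10 / (−ln 0.9244466) = 205.169; smallest integer m = 206.

m = 206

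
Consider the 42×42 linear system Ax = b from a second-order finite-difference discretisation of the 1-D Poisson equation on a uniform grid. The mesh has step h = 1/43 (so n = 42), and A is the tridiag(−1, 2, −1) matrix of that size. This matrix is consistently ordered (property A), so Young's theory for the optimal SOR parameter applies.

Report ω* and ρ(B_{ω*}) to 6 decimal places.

spectrum of D⁻¹(L+U) = {cos(kπ/43) : 1≤k≤42}; ρ_J = cos(π/43) = 0.997332.
root = sin(π/43) = 0.0729953  (since 1−cos² = sin²).
So ω* = 2/1.0729953 = 1.863941 (Young).
ρ(B_{ω*}) = ω*−1 = 0.863941

ω* = 1.863941, ρ_SOR = 0.863941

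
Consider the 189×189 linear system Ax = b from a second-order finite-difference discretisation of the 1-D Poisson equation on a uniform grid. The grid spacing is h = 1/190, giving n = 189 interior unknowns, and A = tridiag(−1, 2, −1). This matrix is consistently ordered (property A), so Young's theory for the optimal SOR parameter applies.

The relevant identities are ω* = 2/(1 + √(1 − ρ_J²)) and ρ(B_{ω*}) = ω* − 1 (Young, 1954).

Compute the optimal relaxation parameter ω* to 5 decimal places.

ω* = 1.96747

ρ_J = max_k |cos(kπ/190)| = cos(π/190) = 0.99986
root = sin(π/190) = 0.016534  (since 1−cos² = sin²).
ω* = 2 / (1 + 0.016534) = 2 / 1.016534 ≈ 1.96747.
Hence ρ(B_{ω*}) = 1.96747 − 1 = 0.96747.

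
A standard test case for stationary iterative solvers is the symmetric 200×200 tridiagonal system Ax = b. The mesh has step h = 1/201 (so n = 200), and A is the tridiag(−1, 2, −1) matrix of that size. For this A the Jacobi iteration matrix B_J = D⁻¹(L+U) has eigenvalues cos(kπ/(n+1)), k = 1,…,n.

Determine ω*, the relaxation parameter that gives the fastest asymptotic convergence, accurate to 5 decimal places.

B_J for the 200×200 system has eigenvalues cos(kπ/201); ρ_J = cos(π/201) = 0.99988.
√(1−ρ_J²) simplifies to sin(π/201) = 0.015629.
ω* = 2/(1+0.015629) = 1.96922
ρ_SOR = ω* − 1 = 1.96922 − 1 = 0.96922.

ω* = 1.96922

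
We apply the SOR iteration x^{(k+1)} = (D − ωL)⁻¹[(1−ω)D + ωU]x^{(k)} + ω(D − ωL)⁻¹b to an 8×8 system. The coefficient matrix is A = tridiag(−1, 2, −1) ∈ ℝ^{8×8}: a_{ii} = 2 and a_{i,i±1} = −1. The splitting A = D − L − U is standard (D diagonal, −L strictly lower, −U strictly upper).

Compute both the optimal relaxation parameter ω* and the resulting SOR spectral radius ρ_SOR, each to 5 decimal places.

n=8: λ(B_J) = 1 − λ(A)/2 = cos(kπ/9); k=1 gives ρ_J = 0.93969.
√(1−ρ_J²) = |sin(π/9)| = 0.342020
[ω*] 2 ÷ (1 + 0.342020) = 2 ÷ 1.342020 = 1.49029.
[ρ_SOR] ω* − 1 = 0.49029.

ω* = 1.49029, ρ_SOR = 0.49029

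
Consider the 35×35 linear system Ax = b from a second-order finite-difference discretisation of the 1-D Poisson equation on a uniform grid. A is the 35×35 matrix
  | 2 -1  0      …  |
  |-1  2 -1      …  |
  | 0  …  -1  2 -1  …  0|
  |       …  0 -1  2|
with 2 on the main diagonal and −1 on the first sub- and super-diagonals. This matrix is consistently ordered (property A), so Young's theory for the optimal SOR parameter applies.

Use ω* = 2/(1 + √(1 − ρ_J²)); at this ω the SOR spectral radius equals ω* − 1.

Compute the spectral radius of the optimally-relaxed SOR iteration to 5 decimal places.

ρ_SOR = 0.83966

½·tridiag(1,0,1) at n=35: λ_k = cos(kπ/36); max |λ| at k=1 ⇒ ρ_J = cos(π/36) ≈ 0.99619.
√(1 − cos²(π/36)) = sin(π/36) ≈ 0.087156.
[ω*] 2 ÷ (1 + 0.087156) = 2 ÷ 1.087156 = 1.83966.
ρ_SOR = ω* − 1 ≈ 0.83966.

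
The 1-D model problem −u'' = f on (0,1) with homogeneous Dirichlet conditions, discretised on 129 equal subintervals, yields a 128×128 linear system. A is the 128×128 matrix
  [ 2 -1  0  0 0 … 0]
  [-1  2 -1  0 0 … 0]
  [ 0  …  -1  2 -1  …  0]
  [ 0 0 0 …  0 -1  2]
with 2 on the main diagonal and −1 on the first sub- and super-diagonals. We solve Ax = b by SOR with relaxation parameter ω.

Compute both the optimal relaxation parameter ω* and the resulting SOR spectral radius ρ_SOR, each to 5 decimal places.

B_J for the 128×128 system has eigenvalues cos(kπ/129); ρ_J = cos(π/129) = 0.99970.
root = sin(π/129) = 0.024351  (since 1−cos² = sin²).
Young: ω* = 2/(1+√(1−ρ_J²)) = 2/(1+0.024351) = 2/1.024351 = 1.95246.
ρ(B_{ω*}) = ω*−1 = 0.95246

ω* = 1.95246, ρ_SOR = 0.95246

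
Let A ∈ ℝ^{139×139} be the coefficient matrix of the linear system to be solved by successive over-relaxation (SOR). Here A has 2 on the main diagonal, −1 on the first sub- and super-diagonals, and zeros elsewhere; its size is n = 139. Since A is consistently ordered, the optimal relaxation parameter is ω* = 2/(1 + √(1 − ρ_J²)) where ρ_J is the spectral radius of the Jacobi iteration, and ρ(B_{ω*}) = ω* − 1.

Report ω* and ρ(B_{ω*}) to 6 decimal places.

ρ_J = max_k |cos(kπ/140)| = cos(π/140) = 0.999748
√(1−ρ_J²) simplifies to sin(π/140) = 0.0224381.
ω* = 2/(1 + 0.0224381) = 2/1.0224381 = 1.956109.
[ρ_SOR] ω* − 1 = 0.956109.

ω* = 1.956109, ρ_SOR = 0.956109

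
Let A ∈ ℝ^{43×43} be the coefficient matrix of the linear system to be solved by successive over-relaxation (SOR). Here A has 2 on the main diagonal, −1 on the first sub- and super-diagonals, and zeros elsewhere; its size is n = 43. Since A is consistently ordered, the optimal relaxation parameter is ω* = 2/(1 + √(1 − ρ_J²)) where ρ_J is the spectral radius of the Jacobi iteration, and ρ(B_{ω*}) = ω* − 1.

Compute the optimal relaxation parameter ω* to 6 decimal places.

½·tridiag(1,0,1) at n=43: λ_k = cos(kπ/44); max |λ| at k=1 ⇒ ρ_J = cos(π/44) ≈ 0.997452.
√(1−ρ_J²) simplifies to sin(π/44) = 0.0713392.
Then 2/(1+√(1−ρ_J²)) = 2/(1+0.0713392); ω* = 2/1.0713392 = 1.866822.
[ρ_SOR] ω* − 1 = 0.866822.

ω* = 1.866822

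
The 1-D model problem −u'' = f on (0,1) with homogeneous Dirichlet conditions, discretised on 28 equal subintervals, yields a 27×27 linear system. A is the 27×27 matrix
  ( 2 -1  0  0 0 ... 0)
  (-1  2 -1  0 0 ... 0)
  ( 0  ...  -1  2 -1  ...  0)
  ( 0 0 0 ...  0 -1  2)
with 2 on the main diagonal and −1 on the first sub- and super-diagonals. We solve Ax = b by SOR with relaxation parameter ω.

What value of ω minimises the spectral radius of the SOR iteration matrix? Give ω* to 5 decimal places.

ω* = 1.79862

spectrum of D⁻¹(L+U) = {cos(kπ/28) : 1≤k≤27}; ρ_J = cos(π/28) = 0.99371.
√(1 − cos²(π/28)) = sin(π/28) ≈ 0.111964.
ω* = 2 / (1 + 0.111964) = 2 / 1.111964 ≈ 1.79862.
ρ_SOR = ω* − 1 ≈ 0.79862.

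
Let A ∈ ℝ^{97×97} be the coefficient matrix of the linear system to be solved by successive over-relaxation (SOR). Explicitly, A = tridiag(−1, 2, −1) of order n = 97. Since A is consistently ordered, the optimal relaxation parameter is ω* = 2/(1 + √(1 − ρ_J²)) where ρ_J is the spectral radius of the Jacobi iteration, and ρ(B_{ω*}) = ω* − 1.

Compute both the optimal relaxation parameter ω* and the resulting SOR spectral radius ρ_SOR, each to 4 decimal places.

[ρ_J] n=97: ρ(B_J) = cos(π/(n+1)) = cos(π/98) = 0.9995.
√(1 − cos²(π/98)) = sin(π/98) ≈ 0.03205.
ω* = 2/(1 + 0.03205) = 2/1.03205 = 1.9379.
and ρ(B_{ω*}) = 1.9379 − 1 = 0.9379.

ω* = 1.9379, ρ_SOR = 0.9379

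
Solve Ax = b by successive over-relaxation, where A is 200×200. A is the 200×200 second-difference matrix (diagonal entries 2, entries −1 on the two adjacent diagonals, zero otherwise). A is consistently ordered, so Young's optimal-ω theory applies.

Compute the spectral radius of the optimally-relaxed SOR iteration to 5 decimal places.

ρ_J = max_k |cos(kπ/201)| = cos(π/201) = 0.99988
root = sin(π/201) = 0.015629  (since 1−cos² = sin²).
[ω*] 2 ÷ (1 + 0.015629) = 2 ÷ 1.015629 = 1.96922.
[ρ_SOR] ω* − 1 = 0.96922.

ρ_SOR = 0.96922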